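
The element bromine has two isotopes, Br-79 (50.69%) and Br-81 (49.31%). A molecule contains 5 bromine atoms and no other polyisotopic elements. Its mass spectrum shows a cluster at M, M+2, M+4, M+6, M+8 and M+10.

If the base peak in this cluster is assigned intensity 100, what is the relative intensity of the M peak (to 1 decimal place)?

10.6

Binomial terms of (0.5069 + 0.4931)^5: M 0.0335, M+2 0.1628, M+4 0.3167, M+6 0.3081, M+8 0.1498, M+10 0.0292 → M+4 is the base peak.
P(M+4) = C(5,2) × 0.5069^3 × 0.4931^2 = 10 × 0.13024674 × 0.24314761 = 0.316692 (base)
P(M) = C(5,0) × 0.5069^5 × 0.4931^0 = 1 × 0.03346659 × 1.0000 = 0.033467
Relative intensity = 0.033467 / 0.316692 × 100 = 10.6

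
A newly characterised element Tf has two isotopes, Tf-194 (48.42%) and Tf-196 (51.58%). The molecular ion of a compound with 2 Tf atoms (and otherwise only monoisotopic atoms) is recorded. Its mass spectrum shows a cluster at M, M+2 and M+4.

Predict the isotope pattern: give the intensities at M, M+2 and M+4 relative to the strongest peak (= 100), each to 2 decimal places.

46.94 : 100.00 : 53.26

Each Tf atom is independently Tf-194 (p = 0.4842) or Tf-196 (q = 0.5158); the cluster is the binomial expansion (p + q)^2.
P(M) = 0.4842^2 = 0.234450
P(M+2) = 2 × 0.4842^1 × 0.5158^1 = 0.499501
P(M+4) = 0.5158^2 = 0.266050
The M+2 peak is largest (0.499501); scaling to 100 gives 46.94 : 100.00 : 53.26.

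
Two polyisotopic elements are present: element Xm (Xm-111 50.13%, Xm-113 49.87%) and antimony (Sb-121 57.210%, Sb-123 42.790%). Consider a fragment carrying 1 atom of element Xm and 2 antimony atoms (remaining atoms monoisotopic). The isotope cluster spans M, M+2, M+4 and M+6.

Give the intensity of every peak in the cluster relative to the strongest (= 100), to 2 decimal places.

40.15 : 100.00 : 82.21 : 22.34

Element Xm pattern (n=1): 0.5013 : 0.4987
Antimony pattern (n=2): 0.32729841 : 0.48960318 : 0.18309841
Convolve the two distributions (both contribute in 2-u steps):
  M: 0.5013×0.32729841 = 0.164075
  M+2: 0.5013×0.48960318 + 0.4987×0.32729841 = 0.408662
  M+4: 0.5013×0.18309841 + 0.4987×0.48960318 = 0.335952
  M+6: 0.4987×0.18309841 = 0.091311
Scale to base peak (0.408662) = 100: 40.15 : 100.00 : 82.21 : 22.34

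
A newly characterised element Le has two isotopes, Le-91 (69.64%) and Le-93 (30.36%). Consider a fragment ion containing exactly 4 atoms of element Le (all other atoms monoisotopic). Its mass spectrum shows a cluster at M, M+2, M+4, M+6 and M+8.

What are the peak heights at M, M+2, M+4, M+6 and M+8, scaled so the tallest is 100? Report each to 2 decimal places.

Each Le atom is independently Le-91 (p = 0.6964) or Le-93 (q = 0.3036); the cluster is the binomial expansion (p + q)^4.
P(M) = 0.6964^4 = 0.235199
P(M+2) = 4 × 0.6964^3 × 0.3036^1 = 0.410146
P(M+4) = 6 × 0.6964^2 × 0.3036^2 = 0.268208
P(M+6) = 4 × 0.6964^1 × 0.3036^3 = 0.077951
P(M+8) = 0.3036^4 = 0.008496
The M+2 peak is largest (0.410146); scaling to 100 gives 57.35 : 100.00 : 65.39 : 19.01 : 2.07.

57.35 : 100.00 : 65.39 : 19.01 : 2.07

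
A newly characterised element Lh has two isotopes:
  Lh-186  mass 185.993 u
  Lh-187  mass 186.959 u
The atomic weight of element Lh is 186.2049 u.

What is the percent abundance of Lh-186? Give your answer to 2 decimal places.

78.06%

Writing the weighted mean with unknown fraction x of Lh-186:
185.993·x + 186.959·(1 − x) = 186.2049
(185.993 − 186.959)·x = 186.2049 − 186.959
x = -0.7541 / -0.966 = 0.78064 → 78.06% Lh-186, 21.94% Lh-187.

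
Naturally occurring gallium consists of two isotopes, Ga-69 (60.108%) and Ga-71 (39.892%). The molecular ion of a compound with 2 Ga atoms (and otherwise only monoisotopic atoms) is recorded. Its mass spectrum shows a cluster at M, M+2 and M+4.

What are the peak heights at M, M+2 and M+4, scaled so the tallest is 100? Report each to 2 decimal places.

75.34 : 100.00 : 33.18

Each Ga atom is independently Ga-69 (p = 0.60108) or Ga-71 (q = 0.39892); the cluster is the binomial expansion (p + q)^2.
P(M) = 0.60108^2 = 0.361297
P(M+2) = 2 × 0.60108^1 × 0.39892^1 = 0.479566
P(M+4) = 0.39892^2 = 0.159137
The M+2 peak is largest (0.479566); scaling to 100 gives 75.34 : 100.00 : 33.18.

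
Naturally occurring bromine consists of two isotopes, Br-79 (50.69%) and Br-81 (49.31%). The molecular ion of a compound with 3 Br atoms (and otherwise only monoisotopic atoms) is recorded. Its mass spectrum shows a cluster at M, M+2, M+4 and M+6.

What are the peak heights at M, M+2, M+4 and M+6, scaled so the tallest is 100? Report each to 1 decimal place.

Expanding (0.5069 + 0.4931)^3:
P(M) = 0.5069^3 = 0.130247
P(M+2) = 3 × 0.5069^2 × 0.4931^1 = 0.380103
P(M+4) = 3 × 0.5069^1 × 0.4931^2 = 0.369755
P(M+6) = 0.4931^3 = 0.119896
The M+2 peak is largest (0.380103); scaling to 100 gives 34.3 : 100.0 : 97.3 : 31.5.

34.3 : 100.0 : 97.3 : 31.5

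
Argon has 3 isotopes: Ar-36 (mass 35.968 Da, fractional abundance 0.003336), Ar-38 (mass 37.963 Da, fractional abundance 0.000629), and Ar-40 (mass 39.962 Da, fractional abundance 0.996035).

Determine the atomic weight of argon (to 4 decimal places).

39.9474 Da

Weight each isotope mass by its fractional abundance: 0.003336 × 35.968 + 0.000629 × 37.963 + 0.996035 × 39.962
= 0.11999 + 0.02388 + 39.80355 = 39.94742 Da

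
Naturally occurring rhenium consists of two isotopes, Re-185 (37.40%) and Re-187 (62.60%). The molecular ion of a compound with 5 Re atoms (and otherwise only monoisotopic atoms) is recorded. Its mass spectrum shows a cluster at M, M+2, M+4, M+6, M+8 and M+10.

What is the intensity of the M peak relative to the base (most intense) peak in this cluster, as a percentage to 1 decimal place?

2.1%

(0.3740 + 0.6260)^5 gives M 0.0073, M+2 0.0612, M+4 0.2050, M+6 0.3431, M+8 0.2872, M+10 0.0961; the largest is M+6.
P(M+6) = C(5,3) × 0.3740^2 × 0.6260^3 = 10 × 0.139876 × 0.24531438 = 0.343136 (base)
P(M) = C(5,0) × 0.3740^5 × 0.6260^0 = 1 × 0.00731742 × 1.0000 = 0.007317
Relative intensity = 0.007317 / 0.343136 × 100 = 2.1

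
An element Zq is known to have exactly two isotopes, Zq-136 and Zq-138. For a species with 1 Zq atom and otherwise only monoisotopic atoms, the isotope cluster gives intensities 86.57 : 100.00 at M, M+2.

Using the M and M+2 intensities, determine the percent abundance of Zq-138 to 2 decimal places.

53.60%

Write p for the Zq-136 fraction. I(M+2)/I(M) = [C(1,1)·p^0·(1−p)] / p^1 = 1·(1−p)/p = 100.00/86.57 = 1.1551
(1−p)/p = 1.1551/1 = 1.1551  ⇒  p = 1/(1 + 1.1551) = 0.4640
Zq-136: 46.40%, Zq-138: 53.60%.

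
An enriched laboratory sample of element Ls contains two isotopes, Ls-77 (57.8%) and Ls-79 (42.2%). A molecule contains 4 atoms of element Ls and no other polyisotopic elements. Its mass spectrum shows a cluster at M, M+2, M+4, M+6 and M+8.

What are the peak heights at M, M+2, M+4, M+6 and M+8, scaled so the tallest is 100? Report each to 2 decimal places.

Expanding (0.578 + 0.422)^4:
P(M) = 0.578^4 = 0.111612
P(M+2) = 4 × 0.578^3 × 0.422^1 = 0.325954
P(M+4) = 6 × 0.578^2 × 0.422^2 = 0.356970
P(M+6) = 4 × 0.578^1 × 0.422^3 = 0.173750
P(M+8) = 0.422^4 = 0.031714
The M+4 peak is largest (0.356970); scaling to 100 gives 31.27 : 91.31 : 100.00 : 48.67 : 8.88.

31.27 : 91.31 : 100.00 : 48.67 : 8.88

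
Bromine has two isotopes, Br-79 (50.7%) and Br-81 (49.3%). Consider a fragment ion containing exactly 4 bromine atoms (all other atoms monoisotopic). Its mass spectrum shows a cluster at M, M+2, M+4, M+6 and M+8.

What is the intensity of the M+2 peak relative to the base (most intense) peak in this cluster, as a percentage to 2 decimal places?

68.56%

Term probabilities: M 0.0661, M+2 0.2570, M+4 0.3749, M+6 0.2430, M+8 0.0591. Base peak = M+4.
P(M+4) = C(4,2) × 0.507^2 × 0.493^2 = 6 × 0.257049 × 0.243049 = 0.374853 (base)
P(M+2) = C(4,1) × 0.507^3 × 0.493^1 = 4 × 0.13032384 × 0.4930 = 0.256999
Relative intensity = 0.256999 / 0.374853 × 100 = 68.56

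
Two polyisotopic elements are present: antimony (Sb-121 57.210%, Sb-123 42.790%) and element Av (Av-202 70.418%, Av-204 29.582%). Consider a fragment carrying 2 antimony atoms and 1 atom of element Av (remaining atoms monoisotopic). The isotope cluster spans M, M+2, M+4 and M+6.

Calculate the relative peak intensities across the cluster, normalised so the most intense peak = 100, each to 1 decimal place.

52.2 : 100.0 : 62.0 : 12.3

Antimony pattern (n=2): 0.32729841 : 0.48960318 : 0.18309841
Element Av pattern (n=1): 0.70418 : 0.29582
Convolve the two distributions (both contribute in 2-u steps):
  M: 0.32729841×0.70418 = 0.230477
  M+2: 0.32729841×0.29582 + 0.48960318×0.70418 = 0.441590
  M+4: 0.48960318×0.29582 + 0.18309841×0.70418 = 0.273769
  M+6: 0.18309841×0.29582 = 0.054164
Scale to base peak (0.441590) = 100: 52.2 : 100.0 : 62.0 : 12.3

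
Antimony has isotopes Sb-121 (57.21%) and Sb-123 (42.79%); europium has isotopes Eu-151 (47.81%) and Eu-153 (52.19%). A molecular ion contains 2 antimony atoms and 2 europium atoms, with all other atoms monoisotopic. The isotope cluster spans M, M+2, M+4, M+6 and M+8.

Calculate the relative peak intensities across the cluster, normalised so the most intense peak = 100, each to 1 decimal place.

19.9 : 73.3 : 100.0 : 59.9 : 13.3

Antimony pattern (n=2): 0.32729841 : 0.48960318 : 0.18309841
Europium pattern (n=2): 0.22857961 : 0.49904078 : 0.27237961
Convolve the two distributions (both contribute in 2-u steps):
  M: 0.32729841×0.22857961 = 0.074814
  M+2: 0.32729841×0.49904078 + 0.48960318×0.22857961 = 0.275249
  M+4: 0.32729841×0.27237961 + 0.48960318×0.49904078 + 0.18309841×0.22857961 = 0.375334
  M+6: 0.48960318×0.27237961 + 0.18309841×0.49904078 = 0.224731
  M+8: 0.18309841×0.27237961 = 0.049872
Scale to base peak (0.375334) = 100: 19.9 : 73.3 : 100.0 : 59.9 : 13.3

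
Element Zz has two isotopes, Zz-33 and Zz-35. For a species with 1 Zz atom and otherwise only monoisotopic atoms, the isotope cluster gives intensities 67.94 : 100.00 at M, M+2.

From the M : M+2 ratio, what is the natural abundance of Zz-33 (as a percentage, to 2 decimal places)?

Write p for the Zz-33 fraction. I(M+2)/I(M) = [C(1,1)·p^0·(1−p)] / p^1 = 1·(1−p)/p = 100.00/67.94 = 1.4719
(1−p)/p = 1.4719/1 = 1.4719  ⇒  p = 1/(1 + 1.4719) = 0.4045
Zz-33: 40.45%, Zz-35: 59.55%.

40.45%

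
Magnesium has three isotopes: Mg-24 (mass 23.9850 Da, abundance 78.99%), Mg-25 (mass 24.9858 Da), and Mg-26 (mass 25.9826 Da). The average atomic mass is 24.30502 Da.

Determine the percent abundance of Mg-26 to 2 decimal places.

11.01%

Let x and y be the fractions of Mg-25 and Mg-26. Then x + y = 1 − 0.7899 = 0.2101 and 24.9858x + 25.9826y = 24.30502 − 0.7899×23.9850 = 5.3592685.
Substituting: 24.9858x + 25.9826(0.2101 − x) = 5.3592685
(24.9858 − 25.9826)x = -0.09967576  ⇒  x = 0.10000, y = 0.11010
Mg-25: 10.00%, Mg-26: 11.01%.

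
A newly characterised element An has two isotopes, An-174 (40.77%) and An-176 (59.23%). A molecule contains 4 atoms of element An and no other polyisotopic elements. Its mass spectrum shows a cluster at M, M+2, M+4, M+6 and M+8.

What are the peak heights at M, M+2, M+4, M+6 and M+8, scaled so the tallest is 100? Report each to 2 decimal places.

7.90 : 45.89 : 100.00 : 96.85 : 35.18

Each An atom is independently An-174 (p = 0.4077) or An-176 (q = 0.5923); the cluster is the binomial expansion (p + q)^4.
P(M) = 0.4077^4 = 0.027629
P(M+2) = 4 × 0.4077^3 × 0.5923^1 = 0.160555
P(M+4) = 6 × 0.4077^2 × 0.5923^2 = 0.349878
P(M+6) = 4 × 0.4077^1 × 0.5923^3 = 0.338864
P(M+8) = 0.5923^4 = 0.123074
The M+4 peak is largest (0.349878); scaling to 100 gives 7.90 : 45.89 : 100.00 : 96.85 : 35.18.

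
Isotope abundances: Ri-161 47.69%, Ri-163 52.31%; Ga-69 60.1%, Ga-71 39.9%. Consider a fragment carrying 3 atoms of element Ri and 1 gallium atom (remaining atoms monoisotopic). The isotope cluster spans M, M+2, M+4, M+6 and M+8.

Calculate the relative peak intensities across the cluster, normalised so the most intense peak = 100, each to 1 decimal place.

Element Ri pattern (n=3): 0.10846309 : 0.35691156 : 0.39148761 : 0.14313774
Gallium pattern (n=1): 0.6010 : 0.3990
Convolve the two distributions (both contribute in 2-u steps):
  M: 0.10846309×0.6010 = 0.065186
  M+2: 0.10846309×0.3990 + 0.35691156×0.6010 = 0.257781
  M+4: 0.35691156×0.3990 + 0.39148761×0.6010 = 0.377692
  M+6: 0.39148761×0.3990 + 0.14313774×0.6010 = 0.242229
  M+8: 0.14313774×0.3990 = 0.057112
Scale to base peak (0.377692) = 100: 17.3 : 68.3 : 100.0 : 64.1 : 15.1

17.3 : 68.3 : 100.0 : 64.1 : 15.1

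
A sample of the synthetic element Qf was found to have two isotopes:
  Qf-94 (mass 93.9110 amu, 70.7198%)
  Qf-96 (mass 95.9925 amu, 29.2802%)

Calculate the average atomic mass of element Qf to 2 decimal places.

94.52 amu

Ar = Σ fᵢ·mᵢ = 0.707198 × 93.9110 + 0.292802 × 95.9925
= 66.41367 + 28.10680 = 94.52047 amu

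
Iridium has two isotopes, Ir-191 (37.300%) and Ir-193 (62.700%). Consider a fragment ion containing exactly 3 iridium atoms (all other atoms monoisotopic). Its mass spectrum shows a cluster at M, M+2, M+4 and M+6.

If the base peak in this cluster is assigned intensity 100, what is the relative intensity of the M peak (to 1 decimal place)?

11.8

(0.37300 + 0.62700)^3 gives M 0.0519, M+2 0.2617, M+4 0.4399, M+6 0.2465; the largest is M+4.
P(M+4) = C(3,2) × 0.37300^1 × 0.62700^2 = 3 × 0.3730 × 0.393129 = 0.439911 (base)
P(M) = C(3,0) × 0.37300^3 × 0.62700^0 = 1 × 0.05189512 × 1.0000 = 0.051895
Relative intensity = 0.051895 / 0.439911 × 100 = 11.8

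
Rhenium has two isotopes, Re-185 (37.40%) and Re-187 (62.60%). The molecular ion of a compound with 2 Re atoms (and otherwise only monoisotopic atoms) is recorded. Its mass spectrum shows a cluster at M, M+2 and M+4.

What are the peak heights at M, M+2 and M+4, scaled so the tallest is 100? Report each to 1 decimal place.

29.9 : 100.0 : 83.7

The 2 Re atoms are independent, so intensities follow the terms of (0.3740 + 0.6260)^2.
P(M) = 0.3740^2 = 0.139876
P(M+2) = 2 × 0.3740^1 × 0.6260^1 = 0.468248
P(M+4) = 0.6260^2 = 0.391876
The M+2 peak is largest (0.468248); scaling to 100 gives 29.9 : 100.0 : 83.7.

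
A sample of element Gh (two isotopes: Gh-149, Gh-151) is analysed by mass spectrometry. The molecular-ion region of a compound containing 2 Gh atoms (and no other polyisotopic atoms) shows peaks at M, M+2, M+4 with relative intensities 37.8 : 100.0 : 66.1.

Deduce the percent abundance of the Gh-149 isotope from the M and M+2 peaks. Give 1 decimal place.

43.1%

If p is the fraction of Gh that is Gh-149, then I(M+2)/I(M) = [C(2,1)·p^1·(1−p)] / p^2 = 2·(1−p)/p = 100.0/37.8 = 2.6455
(1−p)/p = 2.6455/2 = 1.3228  ⇒  p = 1/(1 + 1.3228) = 0.4305
Gh-149: 43.1%, Gh-151: 56.9%.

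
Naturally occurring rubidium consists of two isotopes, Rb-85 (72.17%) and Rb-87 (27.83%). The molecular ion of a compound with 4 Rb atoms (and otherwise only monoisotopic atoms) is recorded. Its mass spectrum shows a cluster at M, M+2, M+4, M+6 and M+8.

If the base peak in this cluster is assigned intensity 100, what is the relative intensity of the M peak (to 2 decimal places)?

Binomial terms of (0.7217 + 0.2783)^4: M 0.2713, M+2 0.4184, M+4 0.2420, M+6 0.0622, M+8 0.0060 → M+2 is the base peak.
P(M+2) = C(4,1) × 0.7217^3 × 0.2783^1 = 4 × 0.37589809 × 0.2783 = 0.418450 (base)
P(M) = C(4,0) × 0.7217^4 × 0.2783^0 = 1 × 0.27128565 × 1.0000 = 0.271286
Relative intensity = 0.271286 / 0.418450 × 100 = 64.83

64.83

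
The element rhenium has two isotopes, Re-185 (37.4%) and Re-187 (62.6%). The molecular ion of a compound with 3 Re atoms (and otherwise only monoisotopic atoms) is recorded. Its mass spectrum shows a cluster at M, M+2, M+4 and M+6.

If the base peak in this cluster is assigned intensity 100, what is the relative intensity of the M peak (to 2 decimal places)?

11.90

Binomial terms of (0.374 + 0.626)^3: M 0.0523, M+2 0.2627, M+4 0.4397, M+6 0.2453 → M+4 is the base peak.
P(M+4) = C(3,2) × 0.374^1 × 0.626^2 = 3 × 0.3740 × 0.391876 = 0.439685 (base)
P(M) = C(3,0) × 0.374^3 × 0.626^0 = 1 × 0.05231362 × 1.0000 = 0.052314
Relative intensity = 0.052314 / 0.439685 × 100 = 11.90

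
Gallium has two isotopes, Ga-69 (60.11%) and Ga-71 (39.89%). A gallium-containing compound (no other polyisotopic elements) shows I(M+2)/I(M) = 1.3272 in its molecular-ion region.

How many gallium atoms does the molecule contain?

2

The M+2/M ratio from n Ga atoms is n · q/p = n · 0.3989/0.6011.
n = 1.3272 × 0.6011/0.3989 = 2.00 ≈ 2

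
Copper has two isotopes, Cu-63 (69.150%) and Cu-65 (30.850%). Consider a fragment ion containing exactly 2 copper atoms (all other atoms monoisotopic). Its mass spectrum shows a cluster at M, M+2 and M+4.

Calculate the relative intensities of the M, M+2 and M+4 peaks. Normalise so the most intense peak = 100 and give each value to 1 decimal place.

Each Cu atom is independently Cu-63 (p = 0.69150) or Cu-65 (q = 0.30850); the cluster is the binomial expansion (p + q)^2.
P(M) = 0.69150^2 = 0.478172
P(M+2) = 2 × 0.69150^1 × 0.30850^1 = 0.426656
P(M+4) = 0.30850^2 = 0.095172
The M peak is largest (0.478172); scaling to 100 gives 100.0 : 89.2 : 19.9.

100.0 : 89.2 : 19.9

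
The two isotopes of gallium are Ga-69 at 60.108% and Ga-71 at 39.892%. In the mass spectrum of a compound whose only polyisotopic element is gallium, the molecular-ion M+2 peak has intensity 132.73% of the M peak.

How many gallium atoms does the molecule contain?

For n independent Ga atoms, I(M+2)/I(M) = n · (abundance Ga-71) / (abundance Ga-69) = n · 0.39892/0.60108.
n = 1.3273 × 0.60108/0.39892 = 2.00 ≈ 2

2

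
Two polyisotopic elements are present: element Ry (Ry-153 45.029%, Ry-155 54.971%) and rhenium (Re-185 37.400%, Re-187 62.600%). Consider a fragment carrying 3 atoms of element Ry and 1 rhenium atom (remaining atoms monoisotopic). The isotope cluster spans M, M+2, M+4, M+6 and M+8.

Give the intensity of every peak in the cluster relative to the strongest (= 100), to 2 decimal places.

9.43 : 50.34 : 100.00 : 87.75 : 28.73

Element Ry pattern (n=3): 0.09130129 : 0.33437939 : 0.40820736 : 0.16611196
Rhenium pattern (n=1): 0.3740 : 0.6260
Convolve the two distributions (both contribute in 2-u steps):
  M: 0.09130129×0.3740 = 0.034147
  M+2: 0.09130129×0.6260 + 0.33437939×0.3740 = 0.182212
  M+4: 0.33437939×0.6260 + 0.40820736×0.3740 = 0.361991
  M+6: 0.40820736×0.6260 + 0.16611196×0.3740 = 0.317664
  M+8: 0.16611196×0.6260 = 0.103986
Scale to base peak (0.361991) = 100: 9.43 : 50.34 : 100.00 : 87.75 : 28.73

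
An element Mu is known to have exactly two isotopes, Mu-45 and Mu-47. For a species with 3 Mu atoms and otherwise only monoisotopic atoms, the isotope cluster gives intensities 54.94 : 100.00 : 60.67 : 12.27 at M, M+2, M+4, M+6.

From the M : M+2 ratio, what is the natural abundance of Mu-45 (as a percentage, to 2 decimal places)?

Let p = fractional abundance of Mu-45. I(M+2)/I(M) = [C(3,1)·p^2·(1−p)] / p^3 = 3·(1−p)/p = 100.00/54.94 = 1.8202
(1−p)/p = 1.8202/3 = 0.6067  ⇒  p = 1/(1 + 0.6067) = 0.6224
Mu-45: 62.24%, Mu-47: 37.76%.

62.24%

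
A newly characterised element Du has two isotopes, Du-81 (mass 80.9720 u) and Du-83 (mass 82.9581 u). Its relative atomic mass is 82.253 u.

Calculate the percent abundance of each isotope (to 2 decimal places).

Du-81: 35.50%, Du-83: 64.50%

With x = fraction of Du-81 (so Du-83 is 1 − x):
80.9720·x + 82.9581·(1 − x) = 82.253
(80.9720 − 82.9581)·x = 82.253 − 82.9581
x = -0.7051 / -1.9861 = 0.35502 → 35.50% Du-81, 64.50% Du-83.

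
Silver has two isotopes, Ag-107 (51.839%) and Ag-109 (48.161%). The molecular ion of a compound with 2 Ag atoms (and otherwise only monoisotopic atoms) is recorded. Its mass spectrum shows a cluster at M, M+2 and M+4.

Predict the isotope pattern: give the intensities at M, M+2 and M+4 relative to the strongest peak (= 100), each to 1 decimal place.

Each Ag atom is independently Ag-107 (p = 0.51839) or Ag-109 (q = 0.48161); the cluster is the binomial expansion (p + q)^2.
P(M) = 0.51839^2 = 0.268728
P(M+2) = 2 × 0.51839^1 × 0.48161^1 = 0.499324
P(M+4) = 0.48161^2 = 0.231948
The M+2 peak is largest (0.499324); scaling to 100 gives 53.8 : 100.0 : 46.5.

53.8 : 100.0 : 46.5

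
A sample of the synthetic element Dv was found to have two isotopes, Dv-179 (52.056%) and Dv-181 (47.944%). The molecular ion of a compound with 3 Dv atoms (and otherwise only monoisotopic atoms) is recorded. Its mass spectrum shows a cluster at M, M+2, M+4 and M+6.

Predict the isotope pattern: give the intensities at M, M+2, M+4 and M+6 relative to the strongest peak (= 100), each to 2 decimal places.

Each Dv atom is independently Dv-179 (p = 0.52056) or Dv-181 (q = 0.47944); the cluster is the binomial expansion (p + q)^3.
P(M) = 0.52056^3 = 0.141063
P(M+2) = 3 × 0.52056^2 × 0.47944^1 = 0.389760
P(M+4) = 3 × 0.52056^1 × 0.47944^2 = 0.358972
P(M+6) = 0.47944^3 = 0.110205
The M+2 peak is largest (0.389760); scaling to 100 gives 36.19 : 100.00 : 92.10 : 28.28.

36.19 : 100.00 : 92.10 : 28.28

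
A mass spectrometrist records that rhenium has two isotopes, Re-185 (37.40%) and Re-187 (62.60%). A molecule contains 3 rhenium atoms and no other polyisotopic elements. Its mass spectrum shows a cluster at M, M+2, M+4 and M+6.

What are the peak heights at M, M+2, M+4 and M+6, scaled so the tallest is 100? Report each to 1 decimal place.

11.9 : 59.7 : 100.0 : 55.8

Expanding (0.3740 + 0.6260)^3:
P(M) = 0.3740^3 = 0.052314
P(M+2) = 3 × 0.3740^2 × 0.6260^1 = 0.262687
P(M+4) = 3 × 0.3740^1 × 0.6260^2 = 0.439685
P(M+6) = 0.6260^3 = 0.245314
The M+4 peak is largest (0.439685); scaling to 100 gives 11.9 : 59.7 : 100.0 : 55.8.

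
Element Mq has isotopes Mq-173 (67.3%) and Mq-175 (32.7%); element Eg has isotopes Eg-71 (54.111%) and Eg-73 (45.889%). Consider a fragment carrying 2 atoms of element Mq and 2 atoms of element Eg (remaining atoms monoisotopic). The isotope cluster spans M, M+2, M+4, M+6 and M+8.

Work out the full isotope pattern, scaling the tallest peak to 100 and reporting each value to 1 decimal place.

37.5 : 100.0 : 97.6 : 41.2 : 6.4

Element Mq pattern (n=2): 0.452929 : 0.440142 : 0.106929
Element Eg pattern (n=2): 0.29280003 : 0.49661994 : 0.21058003
Convolve the two distributions (both contribute in 2-u steps):
  M: 0.452929×0.29280003 = 0.132618
  M+2: 0.452929×0.49661994 + 0.440142×0.29280003 = 0.353807
  M+4: 0.452929×0.21058003 + 0.440142×0.49661994 + 0.106929×0.29280003 = 0.345270
  M+6: 0.440142×0.21058003 + 0.106929×0.49661994 = 0.145788
  M+8: 0.106929×0.21058003 = 0.022517
Scale to base peak (0.353807) = 100: 37.5 : 100.0 : 97.6 : 41.2 : 6.4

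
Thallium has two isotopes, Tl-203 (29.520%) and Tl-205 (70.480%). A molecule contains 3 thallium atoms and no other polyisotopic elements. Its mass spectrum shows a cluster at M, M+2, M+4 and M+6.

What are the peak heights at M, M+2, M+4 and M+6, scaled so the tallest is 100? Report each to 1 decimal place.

Expanding (0.29520 + 0.70480)^3:
P(M) = 0.29520^3 = 0.025725
P(M+2) = 3 × 0.29520^2 × 0.70480^1 = 0.184255
P(M+4) = 3 × 0.29520^1 × 0.70480^2 = 0.439916
P(M+6) = 0.70480^3 = 0.350104
The M+4 peak is largest (0.439916); scaling to 100 gives 5.8 : 41.9 : 100.0 : 79.6.

5.8 : 41.9 : 100.0 : 79.6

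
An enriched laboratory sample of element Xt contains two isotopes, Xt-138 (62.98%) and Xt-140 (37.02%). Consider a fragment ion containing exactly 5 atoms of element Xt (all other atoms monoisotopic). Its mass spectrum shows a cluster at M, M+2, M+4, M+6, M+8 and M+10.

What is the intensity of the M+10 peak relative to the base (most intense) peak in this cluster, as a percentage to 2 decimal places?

(0.6298 + 0.3702)^5 gives M 0.0991, M+2 0.2912, M+4 0.3424, M+6 0.2012, M+8 0.0591, M+10 0.0070; the largest is M+4.
P(M+4) = C(5,2) × 0.6298^3 × 0.3702^2 = 10 × 0.24980894 × 0.13704804 = 0.342358 (base)
P(M+10) = C(5,5) × 0.6298^0 × 0.3702^5 = 1 × 1.0000 × 0.00695316 = 0.006953
Relative intensity = 0.006953 / 0.342358 × 100 = 2.03

2.03%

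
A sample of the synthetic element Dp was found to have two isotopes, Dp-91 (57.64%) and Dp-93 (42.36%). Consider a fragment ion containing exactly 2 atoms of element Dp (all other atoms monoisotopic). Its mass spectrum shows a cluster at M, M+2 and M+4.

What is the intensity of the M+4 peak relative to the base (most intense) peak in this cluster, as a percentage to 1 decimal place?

36.7%

Binomial terms of (0.5764 + 0.4236)^2: M 0.3322, M+2 0.4883, M+4 0.1794 → M+2 is the base peak.
P(M+2) = C(2,1) × 0.5764^1 × 0.4236^1 = 2 × 0.5764 × 0.4236 = 0.488326 (base)
P(M+4) = C(2,2) × 0.5764^0 × 0.4236^2 = 1 × 1.0000 × 0.17943696 = 0.179437
Relative intensity = 0.179437 / 0.488326 × 100 = 36.7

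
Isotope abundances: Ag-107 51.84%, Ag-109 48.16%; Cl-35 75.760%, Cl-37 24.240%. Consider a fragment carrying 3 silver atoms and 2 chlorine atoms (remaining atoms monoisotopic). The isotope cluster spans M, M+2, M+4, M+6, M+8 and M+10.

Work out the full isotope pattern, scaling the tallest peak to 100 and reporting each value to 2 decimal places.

22.35 : 76.58 : 100.00 : 61.32 : 17.39 : 1.83

Silver pattern (n=3): 0.13931407 : 0.38827347 : 0.36071085 : 0.11170161
Chlorine pattern (n=2): 0.57395776 : 0.36728448 : 0.05875776
Convolve the two distributions (both contribute in 2-u steps):
  M: 0.13931407×0.57395776 = 0.079960
  M+2: 0.13931407×0.36728448 + 0.38827347×0.57395776 = 0.274020
  M+4: 0.13931407×0.05875776 + 0.38827347×0.36728448 + 0.36071085×0.57395776 = 0.357825
  M+6: 0.38827347×0.05875776 + 0.36071085×0.36728448 + 0.11170161×0.57395776 = 0.219410
  M+8: 0.36071085×0.05875776 + 0.11170161×0.36728448 = 0.062221
  M+10: 0.11170161×0.05875776 = 0.006563
Scale to base peak (0.357825) = 100: 22.35 : 76.58 : 100.00 : 61.32 : 17.39 : 1.83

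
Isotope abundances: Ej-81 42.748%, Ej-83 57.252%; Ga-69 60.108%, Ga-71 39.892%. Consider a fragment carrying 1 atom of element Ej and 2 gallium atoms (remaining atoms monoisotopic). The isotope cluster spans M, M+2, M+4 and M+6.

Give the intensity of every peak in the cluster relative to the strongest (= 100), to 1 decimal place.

37.5 : 100.0 : 83.2 : 22.1

Element Ej pattern (n=1): 0.42748 : 0.57252
Gallium pattern (n=2): 0.36129717 : 0.47956567 : 0.15913717
Convolve the two distributions (both contribute in 2-u steps):
  M: 0.42748×0.36129717 = 0.154447
  M+2: 0.42748×0.47956567 + 0.57252×0.36129717 = 0.411855
  M+4: 0.42748×0.15913717 + 0.57252×0.47956567 = 0.342589
  M+6: 0.57252×0.15913717 = 0.091109
Scale to base peak (0.411855) = 100: 37.5 : 100.0 : 83.2 : 22.1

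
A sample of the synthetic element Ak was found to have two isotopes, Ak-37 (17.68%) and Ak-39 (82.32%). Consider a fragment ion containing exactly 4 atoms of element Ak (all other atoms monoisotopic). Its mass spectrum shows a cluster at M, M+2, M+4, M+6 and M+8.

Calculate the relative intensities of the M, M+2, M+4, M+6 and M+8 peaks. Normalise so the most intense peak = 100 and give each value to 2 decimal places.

Expanding (0.1768 + 0.8232)^4:
P(M) = 0.1768^4 = 0.000977
P(M+2) = 4 × 0.1768^3 × 0.8232^1 = 0.018198
P(M+4) = 6 × 0.1768^2 × 0.8232^2 = 0.127094
P(M+6) = 4 × 0.1768^1 × 0.8232^3 = 0.394510
P(M+8) = 0.8232^4 = 0.459221
The M+8 peak is largest (0.459221); scaling to 100 gives 0.21 : 3.96 : 27.68 : 85.91 : 100.00.

0.21 : 3.96 : 27.68 : 85.91 : 100.00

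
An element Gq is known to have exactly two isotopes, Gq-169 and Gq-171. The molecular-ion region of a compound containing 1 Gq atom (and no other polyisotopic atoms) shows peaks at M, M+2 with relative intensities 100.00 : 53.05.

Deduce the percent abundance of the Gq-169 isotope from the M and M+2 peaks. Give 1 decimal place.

65.3%

Let p = fractional abundance of Gq-169. I(M+2)/I(M) = [C(1,1)·p^0·(1−p)] / p^1 = 1·(1−p)/p = 53.05/100.00 = 0.5305
(1−p)/p = 0.5305/1 = 0.5305  ⇒  p = 1/(1 + 0.5305) = 0.6534
Gq-169: 65.3%, Gq-171: 34.7%.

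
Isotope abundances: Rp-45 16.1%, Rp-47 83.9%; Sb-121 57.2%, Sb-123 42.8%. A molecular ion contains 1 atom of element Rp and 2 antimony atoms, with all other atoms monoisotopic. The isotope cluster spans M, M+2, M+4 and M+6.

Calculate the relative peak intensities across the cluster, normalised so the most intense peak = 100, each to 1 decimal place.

Element Rp pattern (n=1): 0.1610 : 0.8390
Antimony pattern (n=2): 0.327184 : 0.489632 : 0.183184
Convolve the two distributions (both contribute in 2-u steps):
  M: 0.1610×0.327184 = 0.052677
  M+2: 0.1610×0.489632 + 0.8390×0.327184 = 0.353338
  M+4: 0.1610×0.183184 + 0.8390×0.489632 = 0.440294
  M+6: 0.8390×0.183184 = 0.153691
Scale to base peak (0.440294) = 100: 12.0 : 80.3 : 100.0 : 34.9

12.0 : 80.3 : 100.0 : 34.9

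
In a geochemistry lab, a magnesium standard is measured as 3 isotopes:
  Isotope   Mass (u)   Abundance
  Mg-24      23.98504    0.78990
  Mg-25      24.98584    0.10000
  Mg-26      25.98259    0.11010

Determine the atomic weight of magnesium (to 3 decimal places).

Weight each isotope mass by its fractional abundance: 0.78990 × 23.98504 + 0.10000 × 24.98584 + 0.11010 × 25.98259
= 18.945783 + 2.498584 + 2.860683 = 24.305050 u

24.305 u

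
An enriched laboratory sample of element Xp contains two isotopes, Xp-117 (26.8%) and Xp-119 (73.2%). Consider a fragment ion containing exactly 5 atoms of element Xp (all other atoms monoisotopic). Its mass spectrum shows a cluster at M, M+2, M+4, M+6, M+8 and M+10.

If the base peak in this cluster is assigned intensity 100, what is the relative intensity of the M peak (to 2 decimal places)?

0.36

Binomial terms of (0.268 + 0.732)^5: M 0.0014, M+2 0.0189, M+4 0.1031, M+6 0.2817, M+8 0.3847, M+10 0.2102 → M+8 is the base peak.
P(M+8) = C(5,4) × 0.268^1 × 0.732^4 = 5 × 0.2680 × 0.28710736 = 0.384724 (base)
P(M) = C(5,0) × 0.268^5 × 0.732^0 = 1 × 0.00138253 × 1.0000 = 0.001383
Relative intensity = 0.001383 / 0.384724 × 100 = 0.36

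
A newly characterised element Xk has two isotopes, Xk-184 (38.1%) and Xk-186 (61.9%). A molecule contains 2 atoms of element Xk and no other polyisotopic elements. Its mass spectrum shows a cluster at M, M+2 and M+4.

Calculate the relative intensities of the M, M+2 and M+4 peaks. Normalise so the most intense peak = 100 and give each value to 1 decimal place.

30.8 : 100.0 : 81.2

The 2 Xk atoms are independent, so intensities follow the terms of (0.381 + 0.619)^2.
P(M) = 0.381^2 = 0.145161
P(M+2) = 2 × 0.381^1 × 0.619^1 = 0.471678
P(M+4) = 0.619^2 = 0.383161
The M+2 peak is largest (0.471678); scaling to 100 gives 30.8 : 100.0 : 81.2.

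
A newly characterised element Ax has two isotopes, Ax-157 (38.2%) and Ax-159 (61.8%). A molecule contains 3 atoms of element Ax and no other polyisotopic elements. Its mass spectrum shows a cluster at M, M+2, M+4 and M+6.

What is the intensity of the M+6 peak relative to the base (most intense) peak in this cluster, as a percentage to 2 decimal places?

53.93%

Term probabilities: M 0.0557, M+2 0.2705, M+4 0.4377, M+6 0.2360. Base peak = M+4.
P(M+4) = C(3,2) × 0.382^1 × 0.618^2 = 3 × 0.3820 × 0.381924 = 0.437685 (base)
P(M+6) = C(3,3) × 0.382^0 × 0.618^3 = 1 × 1.0000 × 0.23602903 = 0.236029
Relative intensity = 0.236029 / 0.437685 × 100 = 53.93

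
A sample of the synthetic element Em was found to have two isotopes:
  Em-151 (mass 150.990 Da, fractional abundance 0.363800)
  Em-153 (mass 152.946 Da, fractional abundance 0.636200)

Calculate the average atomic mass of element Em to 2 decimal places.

The abundance-weighted mean is 0.363800 × 150.990 + 0.636200 × 152.946
= 54.9302 + 97.3042 = 152.2344 Da

152.23 Da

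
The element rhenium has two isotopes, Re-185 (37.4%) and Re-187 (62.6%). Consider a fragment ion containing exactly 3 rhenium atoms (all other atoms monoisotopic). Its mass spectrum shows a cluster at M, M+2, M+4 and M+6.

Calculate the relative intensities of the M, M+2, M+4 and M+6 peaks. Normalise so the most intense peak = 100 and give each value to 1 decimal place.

11.9 : 59.7 : 100.0 : 55.8

Each Re atom is independently Re-185 (p = 0.374) or Re-187 (q = 0.626); the cluster is the binomial expansion (p + q)^3.
P(M) = 0.374^3 = 0.052314
P(M+2) = 3 × 0.374^2 × 0.626^1 = 0.262687
P(M+4) = 3 × 0.374^1 × 0.626^2 = 0.439685
P(M+6) = 0.626^3 = 0.245314
The M+4 peak is largest (0.439685); scaling to 100 gives 11.9 : 59.7 : 100.0 : 55.8.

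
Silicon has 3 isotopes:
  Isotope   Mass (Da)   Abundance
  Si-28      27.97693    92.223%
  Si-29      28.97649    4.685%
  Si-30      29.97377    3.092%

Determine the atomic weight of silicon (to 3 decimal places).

28.086 Da

Weight each isotope mass by its fractional abundance: 0.92223 × 27.97693 + 0.04685 × 28.97649 + 0.03092 × 29.97377
= 25.801164 + 1.357549 + 0.926789 = 28.085502 Da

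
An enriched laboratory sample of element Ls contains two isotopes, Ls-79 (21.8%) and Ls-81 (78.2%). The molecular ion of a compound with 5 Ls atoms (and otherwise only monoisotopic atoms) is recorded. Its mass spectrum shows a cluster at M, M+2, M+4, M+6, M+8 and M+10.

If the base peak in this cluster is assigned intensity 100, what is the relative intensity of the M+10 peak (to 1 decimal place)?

(0.218 + 0.782)^5 gives M 0.0005, M+2 0.0088, M+4 0.0634, M+6 0.2273, M+8 0.4076, M+10 0.2924; the largest is M+8.
P(M+8) = C(5,4) × 0.218^1 × 0.782^4 = 5 × 0.2180 × 0.3739616 = 0.407618 (base)
P(M+10) = C(5,5) × 0.218^0 × 0.782^5 = 1 × 1.0000 × 0.29243797 = 0.292438
Relative intensity = 0.292438 / 0.407618 × 100 = 71.7

71.7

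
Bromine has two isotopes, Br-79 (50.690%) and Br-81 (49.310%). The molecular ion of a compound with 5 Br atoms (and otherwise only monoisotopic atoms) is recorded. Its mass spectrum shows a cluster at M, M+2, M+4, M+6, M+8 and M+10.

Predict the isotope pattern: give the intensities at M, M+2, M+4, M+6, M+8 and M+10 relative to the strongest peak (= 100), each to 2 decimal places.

Each Br atom is independently Br-79 (p = 0.50690) or Br-81 (q = 0.49310); the cluster is the binomial expansion (p + q)^5.
P(M) = 0.50690^5 = 0.033467
P(M+2) = 5 × 0.50690^4 × 0.49310^1 = 0.162777
P(M+4) = 10 × 0.50690^3 × 0.49310^2 = 0.316692
P(M+6) = 10 × 0.50690^2 × 0.49310^3 = 0.308070
P(M+8) = 5 × 0.50690^1 × 0.49310^4 = 0.149842
P(M+10) = 0.49310^5 = 0.029152
The M+4 peak is largest (0.316692); scaling to 100 gives 10.57 : 51.40 : 100.00 : 97.28 : 47.31 : 9.21.

10.57 : 51.40 : 100.00 : 97.28 : 47.31 : 9.21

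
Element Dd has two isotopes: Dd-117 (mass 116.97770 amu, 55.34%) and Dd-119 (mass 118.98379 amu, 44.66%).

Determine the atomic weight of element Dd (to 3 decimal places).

The abundance-weighted mean is 0.5534 × 116.97770 + 0.4466 × 118.98379
= 64.735459 + 53.138161 = 117.873620 amu

117.874 amu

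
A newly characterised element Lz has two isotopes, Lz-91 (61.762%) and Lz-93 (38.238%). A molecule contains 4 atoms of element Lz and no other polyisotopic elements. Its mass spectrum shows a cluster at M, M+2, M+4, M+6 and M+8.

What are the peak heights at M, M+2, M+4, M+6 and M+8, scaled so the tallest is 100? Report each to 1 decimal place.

40.4 : 100.0 : 92.9 : 38.3 : 5.9

Expanding (0.61762 + 0.38238)^4:
P(M) = 0.61762^4 = 0.145508
P(M+2) = 4 × 0.61762^3 × 0.38238^1 = 0.360346
P(M+4) = 6 × 0.61762^2 × 0.38238^2 = 0.334645
P(M+6) = 4 × 0.61762^1 × 0.38238^3 = 0.138123
P(M+8) = 0.38238^4 = 0.021379
The M+2 peak is largest (0.360346); scaling to 100 gives 40.4 : 100.0 : 92.9 : 38.3 : 5.9.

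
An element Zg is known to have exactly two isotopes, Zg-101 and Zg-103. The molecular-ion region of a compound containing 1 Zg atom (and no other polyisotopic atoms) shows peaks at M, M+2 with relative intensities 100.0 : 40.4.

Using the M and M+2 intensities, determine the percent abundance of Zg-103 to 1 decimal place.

Let p = fractional abundance of Zg-101. I(M+2)/I(M) = [C(1,1)·p^0·(1−p)] / p^1 = 1·(1−p)/p = 40.4/100.0 = 0.4040
(1−p)/p = 0.4040/1 = 0.4040  ⇒  p = 1/(1 + 0.4040) = 0.7123
Zg-101: 71.2%, Zg-103: 28.8%.

28.8%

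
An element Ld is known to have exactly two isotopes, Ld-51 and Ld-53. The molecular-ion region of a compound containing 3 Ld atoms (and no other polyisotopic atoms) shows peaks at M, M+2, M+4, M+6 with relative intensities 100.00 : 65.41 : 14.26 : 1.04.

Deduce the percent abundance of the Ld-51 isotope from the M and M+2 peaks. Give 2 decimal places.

82.10%

Write p for the Ld-51 fraction. I(M+2)/I(M) = [C(3,1)·p^2·(1−p)] / p^3 = 3·(1−p)/p = 65.41/100.00 = 0.6541
(1−p)/p = 0.6541/3 = 0.2180  ⇒  p = 1/(1 + 0.2180) = 0.8210
Ld-51: 82.10%, Ld-53: 17.90%.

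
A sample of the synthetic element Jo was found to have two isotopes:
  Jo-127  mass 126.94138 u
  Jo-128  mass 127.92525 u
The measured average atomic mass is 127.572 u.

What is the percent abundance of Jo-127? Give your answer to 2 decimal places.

35.90%

With x = fraction of Jo-127 (so Jo-128 is 1 − x):
126.94138·x + 127.92525·(1 − x) = 127.572
(126.94138 − 127.92525)·x = 127.572 − 127.92525
x = -0.35325 / -0.98387 = 0.35904 → 35.90% Jo-127, 64.10% Jo-128.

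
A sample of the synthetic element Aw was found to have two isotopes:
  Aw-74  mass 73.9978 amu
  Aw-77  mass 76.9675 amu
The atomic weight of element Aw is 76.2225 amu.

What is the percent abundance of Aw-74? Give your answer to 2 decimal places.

With x = fraction of Aw-74 (so Aw-77 is 1 − x):
73.9978·x + 76.9675·(1 − x) = 76.2225
(73.9978 − 76.9675)·x = 76.2225 − 76.9675
x = -0.7450 / -2.9697 = 0.25087 → 25.09% Aw-74, 74.91% Aw-77.

25.09%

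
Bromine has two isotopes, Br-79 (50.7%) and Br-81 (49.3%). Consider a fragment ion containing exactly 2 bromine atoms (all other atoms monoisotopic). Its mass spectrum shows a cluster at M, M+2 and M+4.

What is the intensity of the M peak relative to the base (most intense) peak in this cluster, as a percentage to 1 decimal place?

51.4%

(0.507 + 0.493)^2 gives M 0.2570, M+2 0.4999, M+4 0.2430; the largest is M+2.
P(M+2) = C(2,1) × 0.507^1 × 0.493^1 = 2 × 0.5070 × 0.4930 = 0.499902 (base)
P(M) = C(2,0) × 0.507^2 × 0.493^0 = 1 × 0.257049 × 1.0000 = 0.257049
Relative intensity = 0.257049 / 0.499902 × 100 = 51.4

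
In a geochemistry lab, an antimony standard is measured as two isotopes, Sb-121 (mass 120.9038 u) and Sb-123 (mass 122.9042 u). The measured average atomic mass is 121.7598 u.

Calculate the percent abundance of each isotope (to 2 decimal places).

Let x be the fractional abundance of Sb-121; then Sb-123 has abundance 1 − x.
120.9038·x + 122.9042·(1 − x) = 121.7598
(120.9038 − 122.9042)·x = 121.7598 − 122.9042
x = -1.1444 / -2.0004 = 0.57209 → 57.21% Sb-121, 42.79% Sb-123.

Sb-121: 57.21%, Sb-123: 42.79%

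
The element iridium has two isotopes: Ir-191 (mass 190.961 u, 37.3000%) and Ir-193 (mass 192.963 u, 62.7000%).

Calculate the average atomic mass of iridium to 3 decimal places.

192.216 u

Weight each isotope mass by its fractional abundance: 0.373000 × 190.961 + 0.627000 × 192.963
= 71.2285 + 120.9878 = 192.2163 u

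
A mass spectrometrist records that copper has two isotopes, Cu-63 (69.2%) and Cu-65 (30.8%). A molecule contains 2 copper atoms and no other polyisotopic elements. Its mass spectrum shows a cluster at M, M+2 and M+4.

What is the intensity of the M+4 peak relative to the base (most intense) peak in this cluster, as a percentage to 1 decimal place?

(0.692 + 0.308)^2 gives M 0.4789, M+2 0.4263, M+4 0.0949; the largest is M.
P(M) = C(2,0) × 0.692^2 × 0.308^0 = 1 × 0.478864 × 1.0000 = 0.478864 (base)
P(M+4) = C(2,2) × 0.692^0 × 0.308^2 = 1 × 1.0000 × 0.094864 = 0.094864
Relative intensity = 0.094864 / 0.478864 × 100 = 19.8

19.8%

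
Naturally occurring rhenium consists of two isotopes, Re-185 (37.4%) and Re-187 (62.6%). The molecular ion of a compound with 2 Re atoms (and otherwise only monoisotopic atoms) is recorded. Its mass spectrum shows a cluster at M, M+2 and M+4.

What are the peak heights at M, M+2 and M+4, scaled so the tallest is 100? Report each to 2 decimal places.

29.87 : 100.00 : 83.69

The 2 Re atoms are independent, so intensities follow the terms of (0.374 + 0.626)^2.
P(M) = 0.374^2 = 0.139876
P(M+2) = 2 × 0.374^1 × 0.626^1 = 0.468248
P(M+4) = 0.626^2 = 0.391876
The M+2 peak is largest (0.468248); scaling to 100 gives 29.87 : 100.00 : 83.69.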